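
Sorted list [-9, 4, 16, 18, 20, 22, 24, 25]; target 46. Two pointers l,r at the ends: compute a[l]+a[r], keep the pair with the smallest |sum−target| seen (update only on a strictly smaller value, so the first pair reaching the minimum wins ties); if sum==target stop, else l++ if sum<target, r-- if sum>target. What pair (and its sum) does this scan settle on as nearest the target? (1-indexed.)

[1,8] -9+25=16 d=30 * → l++
[2,8] 4+25=29 d=17 * → l++
[3,8] 16+25=41 d=5 * → l++
[4,8] 18+25=43 d=3 * → l++
[5,8] 20+25=45 d=1 * → l++
[6,8] 22+25=47 d=1 → r--
[6,7] 22+24=46 d=0 * → stop

pair (22, 24) with sum 46 (|Δ|=0)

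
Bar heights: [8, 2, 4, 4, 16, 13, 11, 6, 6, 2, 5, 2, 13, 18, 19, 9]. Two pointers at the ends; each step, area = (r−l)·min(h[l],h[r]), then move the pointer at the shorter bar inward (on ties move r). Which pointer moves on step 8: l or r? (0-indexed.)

l

[0,15] min(8,9)*15=120 best=120 * → l++
[1,15] min(2,9)*14=28 best=120 → l++
[2,15] min(4,9)*13=52 best=120 → l++
[3,15] min(4,9)*12=48 best=120 → l++
[4,15] min(16,9)*11=99 best=120 → r--
[4,14] min(16,19)*10=160 best=160 * → l++
[5,14] min(13,19)*9=117 best=160 → l++
[6,14] min(11,19)*8=88 best=160 → l++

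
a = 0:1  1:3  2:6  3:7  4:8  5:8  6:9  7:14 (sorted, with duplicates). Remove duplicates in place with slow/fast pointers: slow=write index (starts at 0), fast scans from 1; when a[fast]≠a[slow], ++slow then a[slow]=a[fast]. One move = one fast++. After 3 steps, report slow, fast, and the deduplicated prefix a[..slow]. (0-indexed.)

(s=0,f=1) a[fast]=3≠a[slow]=1 write a[1]=3 → slow++,fast++
(s=1,f=2) a[fast]=6≠a[slow]=3 write a[2]=6 → slow++,fast++
(s=2,f=3) a[fast]=7≠a[slow]=6 write a[3]=7 → slow++,fast++

slow=3, fast=4, prefix=[1, 3, 6, 7]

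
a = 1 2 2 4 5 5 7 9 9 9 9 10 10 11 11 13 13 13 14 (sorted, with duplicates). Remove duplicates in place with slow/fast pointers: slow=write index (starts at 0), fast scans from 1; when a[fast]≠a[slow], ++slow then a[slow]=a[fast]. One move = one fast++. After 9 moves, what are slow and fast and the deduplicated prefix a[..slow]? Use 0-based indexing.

slow=5, fast=10, prefix=[1, 2, 4, 5, 7, 9]

slow=0 fast=1: a[fast]=2≠a[slow]=1 write a[1]=2, slow++,fast++
slow=1 fast=2: a[fast]=2=a[slow] dup, fast++
slow=1 fast=3: a[fast]=4≠a[slow]=2 write a[2]=4, slow++,fast++
slow=2 fast=4: a[fast]=5≠a[slow]=4 write a[3]=5, slow++,fast++
slow=3 fast=5: a[fast]=5=a[slow] dup, fast++
slow=3 fast=6: a[fast]=7≠a[slow]=5 write a[4]=7, slow++,fast++
slow=4 fast=7: a[fast]=9≠a[slow]=7 write a[5]=9, slow++,fast++
slow=5 fast=8: a[fast]=9=a[slow] dup, fast++
slow=5 fast=9: a[fast]=9=a[slow] dup, fast++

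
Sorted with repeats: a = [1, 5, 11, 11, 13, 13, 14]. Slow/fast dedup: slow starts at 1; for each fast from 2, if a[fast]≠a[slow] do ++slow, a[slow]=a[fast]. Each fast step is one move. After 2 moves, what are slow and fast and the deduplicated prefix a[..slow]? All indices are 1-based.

(s=1,f=2) a[fast]=5≠a[slow]=1 write a[2]=5 → slow++,fast++
(s=2,f=3) a[fast]=11≠a[slow]=5 write a[3]=11 → slow++,fast++

slow=3, fast=4, prefix=[1, 5, 11]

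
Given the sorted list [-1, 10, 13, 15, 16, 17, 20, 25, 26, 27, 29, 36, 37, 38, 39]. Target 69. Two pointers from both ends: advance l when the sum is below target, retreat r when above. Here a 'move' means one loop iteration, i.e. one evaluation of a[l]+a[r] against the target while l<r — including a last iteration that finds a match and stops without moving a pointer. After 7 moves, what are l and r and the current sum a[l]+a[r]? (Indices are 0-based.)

l=7, r=14, sum=64

[0,14] -1+39=38 <69 → l++
[1,14] 10+39=49 <69 → l++
[2,14] 13+39=52 <69 → l++
[3,14] 15+39=54 <69 → l++
[4,14] 16+39=55 <69 → l++
[5,14] 17+39=56 <69 → l++
[6,14] 20+39=59 <69 → l++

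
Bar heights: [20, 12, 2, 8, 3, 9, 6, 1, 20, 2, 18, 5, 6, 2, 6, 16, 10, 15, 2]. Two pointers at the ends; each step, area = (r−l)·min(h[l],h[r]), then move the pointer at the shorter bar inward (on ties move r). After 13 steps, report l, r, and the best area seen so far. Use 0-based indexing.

l=0 r=18: min(20,2)*18=36 best=36 *, r--
l=0 r=17: min(20,15)*17=255 best=255 *, r--
l=0 r=16: min(20,10)*16=160 best=255, r--
l=0 r=15: min(20,16)*15=240 best=255, r--
l=0 r=14: min(20,6)*14=84 best=255, r--
l=0 r=13: min(20,2)*13=26 best=255, r--
l=0 r=12: min(20,6)*12=72 best=255, r--
l=0 r=11: min(20,5)*11=55 best=255, r--
l=0 r=10: min(20,18)*10=180 best=255, r--
l=0 r=9: min(20,2)*9=18 best=255, r--
l=0 r=8: min(20,20)*8=160 best=255, r--
l=0 r=7: min(20,1)*7=7 best=255, r--
l=0 r=6: min(20,6)*6=36 best=255, r--

l=0, r=5, best area=255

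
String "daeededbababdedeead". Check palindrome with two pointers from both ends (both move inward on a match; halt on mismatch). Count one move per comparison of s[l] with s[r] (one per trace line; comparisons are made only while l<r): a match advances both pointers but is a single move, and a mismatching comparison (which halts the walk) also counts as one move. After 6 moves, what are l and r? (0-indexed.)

l=6, r=12

l=0 r=18: 'd'=='d', l++,r--
l=1 r=17: 'a'=='a', l++,r--
l=2 r=16: 'e'=='e', l++,r--
l=3 r=15: 'e'=='e', l++,r--
l=4 r=14: 'd'=='d', l++,r--
l=5 r=13: 'e'=='e', l++,r--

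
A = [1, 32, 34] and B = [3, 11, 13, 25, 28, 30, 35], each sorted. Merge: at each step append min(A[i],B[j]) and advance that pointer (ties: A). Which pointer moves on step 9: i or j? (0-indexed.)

i

[i=0,j=0] A[i]=1<=B[j]=3 take 1 → i++
[i=1,j=0] A[i]=32>B[j]=3 take 3 → j++
[i=1,j=1] A[i]=32>B[j]=11 take 11 → j++
[i=1,j=2] A[i]=32>B[j]=13 take 13 → j++
[i=1,j=3] A[i]=32>B[j]=25 take 25 → j++
[i=1,j=4] A[i]=32>B[j]=28 take 28 → j++
[i=1,j=5] A[i]=32>B[j]=30 take 30 → j++
[i=1,j=6] A[i]=32<=B[j]=35 take 32 → i++
[i=2,j=6] A[i]=34<=B[j]=35 take 34 → i++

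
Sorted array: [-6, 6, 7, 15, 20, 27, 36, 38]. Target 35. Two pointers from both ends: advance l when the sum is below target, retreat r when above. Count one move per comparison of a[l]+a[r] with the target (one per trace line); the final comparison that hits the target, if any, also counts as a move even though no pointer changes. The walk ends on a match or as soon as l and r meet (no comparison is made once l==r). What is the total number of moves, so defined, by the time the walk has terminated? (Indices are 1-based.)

[1,8] -6+38=32 <35 → l++
[2,8] 6+38=44 >35 → r--
[2,7] 6+36=42 >35 → r--
[2,6] 6+27=33 <35 → l++
[3,6] 7+27=34 <35 → l++
[4,6] 15+27=42 >35 → r--
[4,5] 15+20=35 → found

7 moves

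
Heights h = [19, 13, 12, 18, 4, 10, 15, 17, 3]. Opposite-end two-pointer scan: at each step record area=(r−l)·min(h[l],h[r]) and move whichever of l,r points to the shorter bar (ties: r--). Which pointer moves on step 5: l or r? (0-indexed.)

l=0 r=8: min(19,3)*8=24 best=24 *, r--
l=0 r=7: min(19,17)*7=119 best=119 *, r--
l=0 r=6: min(19,15)*6=90 best=119, r--
l=0 r=5: min(19,10)*5=50 best=119, r--
l=0 r=4: min(19,4)*4=16 best=119, r--

r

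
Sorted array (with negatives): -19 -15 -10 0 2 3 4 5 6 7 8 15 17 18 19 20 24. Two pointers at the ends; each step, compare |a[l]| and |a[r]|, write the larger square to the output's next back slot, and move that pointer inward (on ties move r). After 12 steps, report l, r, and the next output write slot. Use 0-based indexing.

l=3, r=7, next write slot=4

l=0 r=16: |-19|<=|24| out[16]=576, r--
l=0 r=15: |-19|<=|20| out[15]=400, r--
l=0 r=14: |-19|<=|19| out[14]=361, r--
l=0 r=13: |-19|>|18| out[13]=361, l++
l=1 r=13: |-15|<=|18| out[12]=324, r--
l=1 r=12: |-15|<=|17| out[11]=289, r--
l=1 r=11: |-15|<=|15| out[10]=225, r--
l=1 r=10: |-15|>|8| out[9]=225, l++
l=2 r=10: |-10|>|8| out[8]=100, l++
l=3 r=10: |0|<=|8| out[7]=64, r--
l=3 r=9: |0|<=|7| out[6]=49, r--
l=3 r=8: |0|<=|6| out[5]=36, r--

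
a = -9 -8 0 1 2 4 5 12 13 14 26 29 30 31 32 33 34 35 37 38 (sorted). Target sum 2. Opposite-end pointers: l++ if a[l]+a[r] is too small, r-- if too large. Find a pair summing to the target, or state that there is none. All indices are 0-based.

[0,19] -9+38=29 >2 → r--
[0,18] -9+37=28 >2 → r--
[0,17] -9+35=26 >2 → r--
[0,16] -9+34=25 >2 → r--
[0,15] -9+33=24 >2 → r--
[0,14] -9+32=23 >2 → r--
[0,13] -9+31=22 >2 → r--
[0,12] -9+30=21 >2 → r--
[0,11] -9+29=20 >2 → r--
[0,10] -9+26=17 >2 → r--
[0,9] -9+14=5 >2 → r--
[0,8] -9+13=4 >2 → r--
[0,7] -9+12=3 >2 → r--
[0,6] -9+5=-4 <2 → l++
[1,6] -8+5=-3 <2 → l++
[2,6] 0+5=5 >2 → r--
[2,5] 0+4=4 >2 → r--
[2,4] 0+2=2 → found

(0, 2)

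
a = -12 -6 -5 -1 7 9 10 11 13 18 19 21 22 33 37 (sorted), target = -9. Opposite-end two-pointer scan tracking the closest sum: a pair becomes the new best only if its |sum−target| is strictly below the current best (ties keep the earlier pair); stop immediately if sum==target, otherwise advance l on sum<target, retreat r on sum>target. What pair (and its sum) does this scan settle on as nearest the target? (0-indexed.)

pair (-6, -1) with sum -7 (|Δ|=2)

l=0 r=14: -12+37=25 d=34 *, r--
l=0 r=13: -12+33=21 d=30 *, r--
l=0 r=12: -12+22=10 d=19 *, r--
l=0 r=11: -12+21=9 d=18 *, r--
l=0 r=10: -12+19=7 d=16 *, r--
l=0 r=9: -12+18=6 d=15 *, r--
l=0 r=8: -12+13=1 d=10 *, r--
l=0 r=7: -12+11=-1 d=8 *, r--
l=0 r=6: -12+10=-2 d=7 *, r--
l=0 r=5: -12+9=-3 d=6 *, r--
l=0 r=4: -12+7=-5 d=4 *, r--
l=0 r=3: -12+-1=-13 d=4, l++
l=1 r=3: -6+-1=-7 d=2 *, r--
l=1 r=2: -6+-5=-11 d=2, l++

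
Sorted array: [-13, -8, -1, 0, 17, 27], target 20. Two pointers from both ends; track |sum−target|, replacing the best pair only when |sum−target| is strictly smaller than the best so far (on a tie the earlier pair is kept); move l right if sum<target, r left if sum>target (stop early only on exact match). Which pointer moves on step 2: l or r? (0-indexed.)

l=0 r=5: -13+27=14 d=6 *, l++
l=1 r=5: -8+27=19 d=1 *, l++

l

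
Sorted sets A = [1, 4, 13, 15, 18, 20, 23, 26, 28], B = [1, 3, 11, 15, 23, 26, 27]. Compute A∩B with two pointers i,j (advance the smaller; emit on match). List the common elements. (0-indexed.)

intersection = [1, 15, 23, 26]

i=0 j=0: 1==1 emit, i++,j++
i=1 j=1: 4>3, j++
i=1 j=2: 4<11, i++
i=2 j=2: 13>11, j++
i=2 j=3: 13<15, i++
i=3 j=3: 15==15 emit, i++,j++
i=4 j=4: 18<23, i++
i=5 j=4: 20<23, i++
i=6 j=4: 23==23 emit, i++,j++
i=7 j=5: 26==26 emit, i++,j++
i=8 j=6: 28>27, j++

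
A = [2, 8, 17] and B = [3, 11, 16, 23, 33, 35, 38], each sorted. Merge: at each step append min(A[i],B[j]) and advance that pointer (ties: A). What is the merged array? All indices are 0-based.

[2, 3, 8, 11, 16, 17, 23, 33, 35, 38]

i=0 j=0: A[i]=2<=B[j]=3 take 2, i++
i=1 j=0: A[i]=8>B[j]=3 take 3, j++
i=1 j=1: A[i]=8<=B[j]=11 take 8, i++
i=2 j=1: A[i]=17>B[j]=11 take 11, j++
i=2 j=2: A[i]=17>B[j]=16 take 16, j++
i=2 j=3: A[i]=17<=B[j]=23 take 17, i++
i=3 j=3: A done, take B[j]=23, j++
i=3 j=4: A done, take B[j]=33, j++
i=3 j=5: A done, take B[j]=35, j++
i=3 j=6: A done, take B[j]=38, j++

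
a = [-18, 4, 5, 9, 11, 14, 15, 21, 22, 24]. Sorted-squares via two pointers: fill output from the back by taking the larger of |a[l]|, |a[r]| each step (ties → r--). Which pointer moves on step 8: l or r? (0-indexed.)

r

l=0 r=9: |-18|<=|24| out[9]=576, r--
l=0 r=8: |-18|<=|22| out[8]=484, r--
l=0 r=7: |-18|<=|21| out[7]=441, r--
l=0 r=6: |-18|>|15| out[6]=324, l++
l=1 r=6: |4|<=|15| out[5]=225, r--
l=1 r=5: |4|<=|14| out[4]=196, r--
l=1 r=4: |4|<=|11| out[3]=121, r--
l=1 r=3: |4|<=|9| out[2]=81, r--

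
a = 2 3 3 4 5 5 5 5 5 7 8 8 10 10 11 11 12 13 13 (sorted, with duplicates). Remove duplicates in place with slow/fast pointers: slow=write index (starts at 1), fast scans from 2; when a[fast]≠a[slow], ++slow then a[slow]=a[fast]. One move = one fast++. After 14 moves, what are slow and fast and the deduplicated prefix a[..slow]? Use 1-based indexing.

slow=1 fast=2: a[fast]=3≠a[slow]=2 write a[2]=3, slow++,fast++
slow=2 fast=3: a[fast]=3=a[slow] dup, fast++
slow=2 fast=4: a[fast]=4≠a[slow]=3 write a[3]=4, slow++,fast++
slow=3 fast=5: a[fast]=5≠a[slow]=4 write a[4]=5, slow++,fast++
slow=4 fast=6: a[fast]=5=a[slow] dup, fast++
slow=4 fast=7: a[fast]=5=a[slow] dup, fast++
slow=4 fast=8: a[fast]=5=a[slow] dup, fast++
slow=4 fast=9: a[fast]=5=a[slow] dup, fast++
slow=4 fast=10: a[fast]=7≠a[slow]=5 write a[5]=7, slow++,fast++
slow=5 fast=11: a[fast]=8≠a[slow]=7 write a[6]=8, slow++,fast++
slow=6 fast=12: a[fast]=8=a[slow] dup, fast++
slow=6 fast=13: a[fast]=10≠a[slow]=8 write a[7]=10, slow++,fast++
slow=7 fast=14: a[fast]=10=a[slow] dup, fast++
slow=7 fast=15: a[fast]=11≠a[slow]=10 write a[8]=11, slow++,fast++

slow=8, fast=16, prefix=[2, 3, 4, 5, 7, 8, 10, 11]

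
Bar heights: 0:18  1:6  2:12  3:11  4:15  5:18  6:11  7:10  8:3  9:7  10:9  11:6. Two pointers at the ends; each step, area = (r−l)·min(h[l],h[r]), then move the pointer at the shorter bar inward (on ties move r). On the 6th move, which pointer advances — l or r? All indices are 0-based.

r

[0,11] min(18,6)*11=66 best=66 * → r--
[0,10] min(18,9)*10=90 best=90 * → r--
[0,9] min(18,7)*9=63 best=90 → r--
[0,8] min(18,3)*8=24 best=90 → r--
[0,7] min(18,10)*7=70 best=90 → r--
[0,6] min(18,11)*6=66 best=90 → r--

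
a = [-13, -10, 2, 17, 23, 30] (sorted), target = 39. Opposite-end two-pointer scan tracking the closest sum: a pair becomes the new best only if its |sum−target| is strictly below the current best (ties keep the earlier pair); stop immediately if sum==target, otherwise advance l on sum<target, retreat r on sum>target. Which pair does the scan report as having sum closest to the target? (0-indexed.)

[0,5] -13+30=17 d=22 * → l++
[1,5] -10+30=20 d=19 * → l++
[2,5] 2+30=32 d=7 * → l++
[3,5] 17+30=47 d=8 → r--
[3,4] 17+23=40 d=1 * → r--

pair (17, 23) with sum 40 (|Δ|=1)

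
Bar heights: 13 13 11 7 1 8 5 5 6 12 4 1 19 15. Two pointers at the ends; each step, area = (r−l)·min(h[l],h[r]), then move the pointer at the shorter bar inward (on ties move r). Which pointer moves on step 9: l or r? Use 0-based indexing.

[0,13] min(13,15)*13=169 best=169 * → l++
[1,13] min(13,15)*12=156 best=169 → l++
[2,13] min(11,15)*11=121 best=169 → l++
[3,13] min(7,15)*10=70 best=169 → l++
[4,13] min(1,15)*9=9 best=169 → l++
[5,13] min(8,15)*8=64 best=169 → l++
[6,13] min(5,15)*7=35 best=169 → l++
[7,13] min(5,15)*6=30 best=169 → l++
[8,13] min(6,15)*5=30 best=169 → l++

l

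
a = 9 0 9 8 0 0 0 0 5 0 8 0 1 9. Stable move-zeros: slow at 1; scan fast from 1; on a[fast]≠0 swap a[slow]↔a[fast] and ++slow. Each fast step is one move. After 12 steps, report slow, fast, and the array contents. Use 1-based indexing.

slow=1 fast=1: a[fast]=9≠0 swap→a[1]=9, slow++,fast++
slow=2 fast=2: a[fast]=0, fast++
slow=2 fast=3: a[fast]=9≠0 swap→a[2]=9, slow++,fast++
slow=3 fast=4: a[fast]=8≠0 swap→a[3]=8, slow++,fast++
slow=4 fast=5: a[fast]=0, fast++
slow=4 fast=6: a[fast]=0, fast++
slow=4 fast=7: a[fast]=0, fast++
slow=4 fast=8: a[fast]=0, fast++
slow=4 fast=9: a[fast]=5≠0 swap→a[4]=5, slow++,fast++
slow=5 fast=10: a[fast]=0, fast++
slow=5 fast=11: a[fast]=8≠0 swap→a[5]=8, slow++,fast++
slow=6 fast=12: a[fast]=0, fast++

slow=6, fast=13, a=[9, 9, 8, 5, 8, 0, 0, 0, 0, 0, 0, 0, 1, 9]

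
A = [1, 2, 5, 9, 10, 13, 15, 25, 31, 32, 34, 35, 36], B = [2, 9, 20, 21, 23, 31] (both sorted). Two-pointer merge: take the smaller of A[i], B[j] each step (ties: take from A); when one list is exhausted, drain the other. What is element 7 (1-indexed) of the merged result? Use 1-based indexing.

[i=1,j=1] A[i]=1<=B[j]=2 take 1 → i++
[i=2,j=1] A[i]=2<=B[j]=2 take 2 → i++
[i=3,j=1] A[i]=5>B[j]=2 take 2 → j++
[i=3,j=2] A[i]=5<=B[j]=9 take 5 → i++
[i=4,j=2] A[i]=9<=B[j]=9 take 9 → i++
[i=5,j=2] A[i]=10>B[j]=9 take 9 → j++
[i=5,j=3] A[i]=10<=B[j]=20 take 10 → i++
[i=6,j=3] A[i]=13<=B[j]=20 take 13 → i++
[i=7,j=3] A[i]=15<=B[j]=20 take 15 → i++
[i=8,j=3] A[i]=25>B[j]=20 take 20 → j++
[i=8,j=4] A[i]=25>B[j]=21 take 21 → j++
[i=8,j=5] A[i]=25>B[j]=23 take 23 → j++
[i=8,j=6] A[i]=25<=B[j]=31 take 25 → i++
[i=9,j=6] A[i]=31<=B[j]=31 take 31 → i++
[i=10,j=6] A[i]=32>B[j]=31 take 31 → j++
[i=10,j=7] B done, take A[i]=32 → i++
[i=11,j=7] B done, take A[i]=34 → i++
[i=12,j=7] B done, take A[i]=35 → i++
[i=13,j=7] B done, take A[i]=36 → i++

merged[7] = 10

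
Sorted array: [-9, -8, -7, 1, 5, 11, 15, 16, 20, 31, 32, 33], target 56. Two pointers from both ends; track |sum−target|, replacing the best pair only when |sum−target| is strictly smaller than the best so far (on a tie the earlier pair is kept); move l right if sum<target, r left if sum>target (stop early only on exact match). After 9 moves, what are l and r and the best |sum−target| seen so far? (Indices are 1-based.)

l=10, r=12, best |Δ|=3

l=1 r=12: -9+33=24 d=32 *, l++
l=2 r=12: -8+33=25 d=31 *, l++
l=3 r=12: -7+33=26 d=30 *, l++
l=4 r=12: 1+33=34 d=22 *, l++
l=5 r=12: 5+33=38 d=18 *, l++
l=6 r=12: 11+33=44 d=12 *, l++
l=7 r=12: 15+33=48 d=8 *, l++
l=8 r=12: 16+33=49 d=7 *, l++
l=9 r=12: 20+33=53 d=3 *, l++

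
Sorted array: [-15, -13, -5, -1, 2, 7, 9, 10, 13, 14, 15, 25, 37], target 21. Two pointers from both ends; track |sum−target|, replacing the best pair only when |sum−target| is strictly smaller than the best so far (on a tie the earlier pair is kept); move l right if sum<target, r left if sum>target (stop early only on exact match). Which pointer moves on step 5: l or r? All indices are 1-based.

r

l=1 r=13: -15+37=22 d=1 *, r--
l=1 r=12: -15+25=10 d=11, l++
l=2 r=12: -13+25=12 d=9, l++
l=3 r=12: -5+25=20 d=1, l++
l=4 r=12: -1+25=24 d=3, r--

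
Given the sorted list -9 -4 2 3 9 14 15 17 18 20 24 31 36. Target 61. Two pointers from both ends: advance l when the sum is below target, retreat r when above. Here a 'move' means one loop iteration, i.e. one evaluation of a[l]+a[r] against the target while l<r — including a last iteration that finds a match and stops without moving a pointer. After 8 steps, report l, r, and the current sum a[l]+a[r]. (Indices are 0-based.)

l=0 r=12: -9+36=27 <61, l++
l=1 r=12: -4+36=32 <61, l++
l=2 r=12: 2+36=38 <61, l++
l=3 r=12: 3+36=39 <61, l++
l=4 r=12: 9+36=45 <61, l++
l=5 r=12: 14+36=50 <61, l++
l=6 r=12: 15+36=51 <61, l++
l=7 r=12: 17+36=53 <61, l++

l=8, r=12, sum=54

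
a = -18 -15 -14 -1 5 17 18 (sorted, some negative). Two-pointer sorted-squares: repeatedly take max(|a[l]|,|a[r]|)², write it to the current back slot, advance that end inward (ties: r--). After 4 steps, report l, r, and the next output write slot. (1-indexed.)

[1,7] |-18|<=|18| out[7]=324 → r--
[1,6] |-18|>|17| out[6]=324 → l++
[2,6] |-15|<=|17| out[5]=289 → r--
[2,5] |-15|>|5| out[4]=225 → l++

l=3, r=5, next write slot=3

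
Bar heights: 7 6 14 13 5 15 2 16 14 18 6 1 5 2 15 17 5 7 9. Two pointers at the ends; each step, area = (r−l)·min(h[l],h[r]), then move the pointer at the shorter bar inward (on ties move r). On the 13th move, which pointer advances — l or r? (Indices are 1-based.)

[1,19] min(7,9)*18=126 best=126 * → l++
[2,19] min(6,9)*17=102 best=126 → l++
[3,19] min(14,9)*16=144 best=144 * → r--
[3,18] min(14,7)*15=105 best=144 → r--
[3,17] min(14,5)*14=70 best=144 → r--
[3,16] min(14,17)*13=182 best=182 * → l++
[4,16] min(13,17)*12=156 best=182 → l++
[5,16] min(5,17)*11=55 best=182 → l++
[6,16] min(15,17)*10=150 best=182 → l++
[7,16] min(2,17)*9=18 best=182 → l++
[8,16] min(16,17)*8=128 best=182 → l++
[9,16] min(14,17)*7=98 best=182 → l++
[10,16] min(18,17)*6=102 best=182 → r--

r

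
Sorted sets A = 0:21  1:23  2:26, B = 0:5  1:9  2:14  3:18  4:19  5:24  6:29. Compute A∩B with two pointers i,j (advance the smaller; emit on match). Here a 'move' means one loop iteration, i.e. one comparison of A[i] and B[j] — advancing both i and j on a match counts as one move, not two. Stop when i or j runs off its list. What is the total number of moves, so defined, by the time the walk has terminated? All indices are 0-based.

9 moves

i=0 j=0: 21>5, j++
i=0 j=1: 21>9, j++
i=0 j=2: 21>14, j++
i=0 j=3: 21>18, j++
i=0 j=4: 21>19, j++
i=0 j=5: 21<24, i++
i=1 j=5: 23<24, i++
i=2 j=5: 26>24, j++
i=2 j=6: 26<29, i++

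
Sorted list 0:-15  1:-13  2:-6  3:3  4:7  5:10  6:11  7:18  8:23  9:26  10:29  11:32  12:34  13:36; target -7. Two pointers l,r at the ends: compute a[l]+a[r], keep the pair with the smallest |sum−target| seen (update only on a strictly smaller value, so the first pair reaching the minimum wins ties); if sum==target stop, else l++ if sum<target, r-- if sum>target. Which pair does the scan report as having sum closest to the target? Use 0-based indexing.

pair (-15, 7) with sum -8 (|Δ|=1)

[0,13] -15+36=21 d=28 * → r--
[0,12] -15+34=19 d=26 * → r--
[0,11] -15+32=17 d=24 * → r--
[0,10] -15+29=14 d=21 * → r--
[0,9] -15+26=11 d=18 * → r--
[0,8] -15+23=8 d=15 * → r--
[0,7] -15+18=3 d=10 * → r--
[0,6] -15+11=-4 d=3 * → r--
[0,5] -15+10=-5 d=2 * → r--
[0,4] -15+7=-8 d=1 * → l++
[1,4] -13+7=-6 d=1 → r--
[1,3] -13+3=-10 d=3 → l++
[2,3] -6+3=-3 d=4 → r--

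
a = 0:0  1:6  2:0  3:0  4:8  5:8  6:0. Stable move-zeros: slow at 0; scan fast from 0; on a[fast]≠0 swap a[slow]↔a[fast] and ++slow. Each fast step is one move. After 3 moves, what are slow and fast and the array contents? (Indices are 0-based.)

(s=0,f=0) a[fast]=0 → fast++
(s=0,f=1) a[fast]=6≠0 swap→a[0]=6 → slow++,fast++
(s=1,f=2) a[fast]=0 → fast++

slow=1, fast=3, a=[6, 0, 0, 0, 8, 8, 0]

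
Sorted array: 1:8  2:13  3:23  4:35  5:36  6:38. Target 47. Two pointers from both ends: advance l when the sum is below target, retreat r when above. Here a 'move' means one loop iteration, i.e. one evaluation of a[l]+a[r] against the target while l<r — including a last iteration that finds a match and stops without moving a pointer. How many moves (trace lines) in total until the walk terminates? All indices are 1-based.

5 moves

l=1 r=6: 8+38=46 <47, l++
l=2 r=6: 13+38=51 >47, r--
l=2 r=5: 13+36=49 >47, r--
l=2 r=4: 13+35=48 >47, r--
l=2 r=3: 13+23=36 <47, l++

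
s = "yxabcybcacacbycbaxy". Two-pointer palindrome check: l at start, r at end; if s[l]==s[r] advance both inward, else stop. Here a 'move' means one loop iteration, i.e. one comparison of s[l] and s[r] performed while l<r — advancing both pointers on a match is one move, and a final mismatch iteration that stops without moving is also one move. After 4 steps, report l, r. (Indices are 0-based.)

l=4, r=14

[0,18] 'y'=='y' → l++,r--
[1,17] 'x'=='x' → l++,r--
[2,16] 'a'=='a' → l++,r--
[3,15] 'b'=='b' → l++,r--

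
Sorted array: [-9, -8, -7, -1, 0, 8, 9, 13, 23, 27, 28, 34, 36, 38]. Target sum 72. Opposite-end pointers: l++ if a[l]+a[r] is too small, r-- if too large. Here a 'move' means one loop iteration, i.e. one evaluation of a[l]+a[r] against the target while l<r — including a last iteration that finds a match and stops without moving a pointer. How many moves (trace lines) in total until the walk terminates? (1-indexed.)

[1,14] -9+38=29 <72 → l++
[2,14] -8+38=30 <72 → l++
[3,14] -7+38=31 <72 → l++
[4,14] -1+38=37 <72 → l++
[5,14] 0+38=38 <72 → l++
[6,14] 8+38=46 <72 → l++
[7,14] 9+38=47 <72 → l++
[8,14] 13+38=51 <72 → l++
[9,14] 23+38=61 <72 → l++
[10,14] 27+38=65 <72 → l++
[11,14] 28+38=66 <72 → l++
[12,14] 34+38=72 → found

12 moves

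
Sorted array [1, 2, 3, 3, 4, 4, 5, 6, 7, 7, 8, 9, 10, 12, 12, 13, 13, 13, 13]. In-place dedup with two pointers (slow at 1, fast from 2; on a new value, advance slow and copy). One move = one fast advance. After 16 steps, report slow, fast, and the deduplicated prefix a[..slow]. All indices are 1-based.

slow=12, fast=18, prefix=[1, 2, 3, 4, 5, 6, 7, 8, 9, 10, 12, 13]

(s=1,f=2) a[fast]=2≠a[slow]=1 write a[2]=2 → slow++,fast++
(s=2,f=3) a[fast]=3≠a[slow]=2 write a[3]=3 → slow++,fast++
(s=3,f=4) a[fast]=3=a[slow] dup → fast++
(s=3,f=5) a[fast]=4≠a[slow]=3 write a[4]=4 → slow++,fast++
(s=4,f=6) a[fast]=4=a[slow] dup → fast++
(s=4,f=7) a[fast]=5≠a[slow]=4 write a[5]=5 → slow++,fast++
(s=5,f=8) a[fast]=6≠a[slow]=5 write a[6]=6 → slow++,fast++
(s=6,f=9) a[fast]=7≠a[slow]=6 write a[7]=7 → slow++,fast++
(s=7,f=10) a[fast]=7=a[slow] dup → fast++
(s=7,f=11) a[fast]=8≠a[slow]=7 write a[8]=8 → slow++,fast++
(s=8,f=12) a[fast]=9≠a[slow]=8 write a[9]=9 → slow++,fast++
(s=9,f=13) a[fast]=10≠a[slow]=9 write a[10]=10 → slow++,fast++
(s=10,f=14) a[fast]=12≠a[slow]=10 write a[11]=12 → slow++,fast++
(s=11,f=15) a[fast]=12=a[slow] dup → fast++
(s=11,f=16) a[fast]=13≠a[slow]=12 write a[12]=13 → slow++,fast++
(s=12,f=17) a[fast]=13=a[slow] dup → fast++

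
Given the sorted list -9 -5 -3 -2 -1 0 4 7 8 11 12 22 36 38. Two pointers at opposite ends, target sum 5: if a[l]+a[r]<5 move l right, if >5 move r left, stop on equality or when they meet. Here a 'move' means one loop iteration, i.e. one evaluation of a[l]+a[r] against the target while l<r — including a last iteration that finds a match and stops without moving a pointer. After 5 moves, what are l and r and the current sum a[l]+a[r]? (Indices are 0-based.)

l=0 r=13: -9+38=29 >5, r--
l=0 r=12: -9+36=27 >5, r--
l=0 r=11: -9+22=13 >5, r--
l=0 r=10: -9+12=3 <5, l++
l=1 r=10: -5+12=7 >5, r--

l=1, r=9, sum=6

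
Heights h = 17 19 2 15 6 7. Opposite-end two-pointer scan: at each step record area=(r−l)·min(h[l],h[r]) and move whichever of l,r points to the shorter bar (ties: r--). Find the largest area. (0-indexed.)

max area = 45

[0,5] min(17,7)*5=35 best=35 * → r--
[0,4] min(17,6)*4=24 best=35 → r--
[0,3] min(17,15)*3=45 best=45 * → r--
[0,2] min(17,2)*2=4 best=45 → r--
[0,1] min(17,19)*1=17 best=45 → l++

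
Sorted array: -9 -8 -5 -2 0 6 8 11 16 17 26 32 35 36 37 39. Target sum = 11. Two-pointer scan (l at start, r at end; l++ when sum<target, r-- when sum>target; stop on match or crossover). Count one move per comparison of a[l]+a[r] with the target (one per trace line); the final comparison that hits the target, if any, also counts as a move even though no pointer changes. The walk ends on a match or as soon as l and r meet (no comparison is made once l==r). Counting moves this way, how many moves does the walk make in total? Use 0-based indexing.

l=0 r=15: -9+39=30 >11, r--
l=0 r=14: -9+37=28 >11, r--
l=0 r=13: -9+36=27 >11, r--
l=0 r=12: -9+35=26 >11, r--
l=0 r=11: -9+32=23 >11, r--
l=0 r=10: -9+26=17 >11, r--
l=0 r=9: -9+17=8 <11, l++
l=1 r=9: -8+17=9 <11, l++
l=2 r=9: -5+17=12 >11, r--
l=2 r=8: -5+16=11, found

10 moves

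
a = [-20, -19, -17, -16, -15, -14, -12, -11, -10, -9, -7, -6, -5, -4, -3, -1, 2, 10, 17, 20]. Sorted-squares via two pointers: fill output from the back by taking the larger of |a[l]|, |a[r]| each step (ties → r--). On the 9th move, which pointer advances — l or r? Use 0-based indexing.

l

l=0 r=19: |-20|<=|20| out[19]=400, r--
l=0 r=18: |-20|>|17| out[18]=400, l++
l=1 r=18: |-19|>|17| out[17]=361, l++
l=2 r=18: |-17|<=|17| out[16]=289, r--
l=2 r=17: |-17|>|10| out[15]=289, l++
l=3 r=17: |-16|>|10| out[14]=256, l++
l=4 r=17: |-15|>|10| out[13]=225, l++
l=5 r=17: |-14|>|10| out[12]=196, l++
l=6 r=17: |-12|>|10| out[11]=144, l++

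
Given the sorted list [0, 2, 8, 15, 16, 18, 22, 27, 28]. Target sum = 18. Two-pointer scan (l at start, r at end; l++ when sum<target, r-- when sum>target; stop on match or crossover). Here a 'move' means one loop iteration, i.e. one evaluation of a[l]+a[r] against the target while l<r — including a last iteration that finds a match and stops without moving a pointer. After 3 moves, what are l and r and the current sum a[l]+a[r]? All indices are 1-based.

l=1, r=6, sum=18

[1,9] 0+28=28 >18 → r--
[1,8] 0+27=27 >18 → r--
[1,7] 0+22=22 >18 → r--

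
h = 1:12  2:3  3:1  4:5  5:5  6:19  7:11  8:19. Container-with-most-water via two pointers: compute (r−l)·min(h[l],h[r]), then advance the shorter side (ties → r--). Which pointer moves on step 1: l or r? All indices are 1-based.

l=1 r=8: min(12,19)*7=84 best=84 *, l++

l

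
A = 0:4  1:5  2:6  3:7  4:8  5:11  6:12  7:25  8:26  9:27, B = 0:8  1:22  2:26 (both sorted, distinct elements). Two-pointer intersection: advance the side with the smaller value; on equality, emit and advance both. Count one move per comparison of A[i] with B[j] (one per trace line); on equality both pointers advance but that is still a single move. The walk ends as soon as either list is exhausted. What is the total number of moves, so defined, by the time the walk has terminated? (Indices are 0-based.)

10 moves

i=0 j=0: 4<8, i++
i=1 j=0: 5<8, i++
i=2 j=0: 6<8, i++
i=3 j=0: 7<8, i++
i=4 j=0: 8==8 emit, i++,j++
i=5 j=1: 11<22, i++
i=6 j=1: 12<22, i++
i=7 j=1: 25>22, j++
i=7 j=2: 25<26, i++
i=8 j=2: 26==26 emit, i++,j++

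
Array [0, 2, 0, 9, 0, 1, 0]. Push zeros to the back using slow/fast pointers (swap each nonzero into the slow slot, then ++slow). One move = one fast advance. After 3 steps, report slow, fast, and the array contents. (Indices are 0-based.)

slow=1, fast=3, a=[2, 0, 0, 9, 0, 1, 0]

slow=0 fast=0: a[fast]=0, fast++
slow=0 fast=1: a[fast]=2≠0 swap→a[0]=2, slow++,fast++
slow=1 fast=2: a[fast]=0, fast++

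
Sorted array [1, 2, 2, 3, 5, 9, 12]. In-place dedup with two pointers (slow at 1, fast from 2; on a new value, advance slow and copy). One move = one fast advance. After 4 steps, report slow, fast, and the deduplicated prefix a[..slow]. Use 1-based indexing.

(s=1,f=2) a[fast]=2≠a[slow]=1 write a[2]=2 → slow++,fast++
(s=2,f=3) a[fast]=2=a[slow] dup → fast++
(s=2,f=4) a[fast]=3≠a[slow]=2 write a[3]=3 → slow++,fast++
(s=3,f=5) a[fast]=5≠a[slow]=3 write a[4]=5 → slow++,fast++

slow=4, fast=6, prefix=[1, 2, 3, 5]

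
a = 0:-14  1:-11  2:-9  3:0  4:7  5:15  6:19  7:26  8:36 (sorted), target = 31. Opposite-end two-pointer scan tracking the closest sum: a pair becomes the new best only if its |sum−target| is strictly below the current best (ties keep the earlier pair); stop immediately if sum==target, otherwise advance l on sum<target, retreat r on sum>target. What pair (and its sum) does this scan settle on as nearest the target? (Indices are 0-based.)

[0,8] -14+36=22 d=9 * → l++
[1,8] -11+36=25 d=6 * → l++
[2,8] -9+36=27 d=4 * → l++
[3,8] 0+36=36 d=5 → r--
[3,7] 0+26=26 d=5 → l++
[4,7] 7+26=33 d=2 * → r--
[4,6] 7+19=26 d=5 → l++
[5,6] 15+19=34 d=3 → r--

pair (7, 26) with sum 33 (|Δ|=2)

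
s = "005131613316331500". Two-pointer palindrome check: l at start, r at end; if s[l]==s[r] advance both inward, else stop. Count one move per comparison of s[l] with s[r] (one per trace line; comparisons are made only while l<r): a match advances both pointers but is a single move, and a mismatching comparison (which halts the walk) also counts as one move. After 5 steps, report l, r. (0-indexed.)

[0,17] '0'=='0' → l++,r--
[1,16] '0'=='0' → l++,r--
[2,15] '5'=='5' → l++,r--
[3,14] '1'=='1' → l++,r--
[4,13] '3'=='3' → l++,r--

l=5, r=12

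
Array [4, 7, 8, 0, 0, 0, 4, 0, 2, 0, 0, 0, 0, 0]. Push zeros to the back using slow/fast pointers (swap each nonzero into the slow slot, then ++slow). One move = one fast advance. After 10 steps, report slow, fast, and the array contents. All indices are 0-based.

slow=0 fast=0: a[fast]=4≠0 swap→a[0]=4, slow++,fast++
slow=1 fast=1: a[fast]=7≠0 swap→a[1]=7, slow++,fast++
slow=2 fast=2: a[fast]=8≠0 swap→a[2]=8, slow++,fast++
slow=3 fast=3: a[fast]=0, fast++
slow=3 fast=4: a[fast]=0, fast++
slow=3 fast=5: a[fast]=0, fast++
slow=3 fast=6: a[fast]=4≠0 swap→a[3]=4, slow++,fast++
slow=4 fast=7: a[fast]=0, fast++
slow=4 fast=8: a[fast]=2≠0 swap→a[4]=2, slow++,fast++
slow=5 fast=9: a[fast]=0, fast++

slow=5, fast=10, a=[4, 7, 8, 4, 2, 0, 0, 0, 0, 0, 0, 0, 0, 0]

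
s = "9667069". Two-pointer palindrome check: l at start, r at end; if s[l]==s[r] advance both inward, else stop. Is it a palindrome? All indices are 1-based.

l=1 r=7: '9'=='9', l++,r--
l=2 r=6: '6'=='6', l++,r--
l=3 r=5: '6'!='0', stop

not a palindrome (mismatch at 3,5)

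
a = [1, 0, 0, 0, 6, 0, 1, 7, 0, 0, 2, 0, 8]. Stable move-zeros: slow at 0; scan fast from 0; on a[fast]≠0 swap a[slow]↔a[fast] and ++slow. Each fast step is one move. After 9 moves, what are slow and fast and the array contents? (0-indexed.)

slow=0 fast=0: a[fast]=1≠0 swap→a[0]=1, slow++,fast++
slow=1 fast=1: a[fast]=0, fast++
slow=1 fast=2: a[fast]=0, fast++
slow=1 fast=3: a[fast]=0, fast++
slow=1 fast=4: a[fast]=6≠0 swap→a[1]=6, slow++,fast++
slow=2 fast=5: a[fast]=0, fast++
slow=2 fast=6: a[fast]=1≠0 swap→a[2]=1, slow++,fast++
slow=3 fast=7: a[fast]=7≠0 swap→a[3]=7, slow++,fast++
slow=4 fast=8: a[fast]=0, fast++

slow=4, fast=9, a=[1, 6, 1, 7, 0, 0, 0, 0, 0, 0, 2, 0, 8]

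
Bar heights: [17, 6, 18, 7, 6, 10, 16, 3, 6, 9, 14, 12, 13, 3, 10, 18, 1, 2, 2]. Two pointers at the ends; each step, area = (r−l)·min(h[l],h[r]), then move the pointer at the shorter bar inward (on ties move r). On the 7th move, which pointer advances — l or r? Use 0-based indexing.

r

[0,18] min(17,2)*18=36 best=36 * → r--
[0,17] min(17,2)*17=34 best=36 → r--
[0,16] min(17,1)*16=16 best=36 → r--
[0,15] min(17,18)*15=255 best=255 * → l++
[1,15] min(6,18)*14=84 best=255 → l++
[2,15] min(18,18)*13=234 best=255 → r--
[2,14] min(18,10)*12=120 best=255 → r--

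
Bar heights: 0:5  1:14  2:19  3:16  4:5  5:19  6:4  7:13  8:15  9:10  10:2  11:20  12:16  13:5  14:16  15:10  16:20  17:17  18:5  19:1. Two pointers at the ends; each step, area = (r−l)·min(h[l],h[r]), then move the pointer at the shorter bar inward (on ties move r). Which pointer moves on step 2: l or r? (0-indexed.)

l=0 r=19: min(5,1)*19=19 best=19 *, r--
l=0 r=18: min(5,5)*18=90 best=90 *, r--

r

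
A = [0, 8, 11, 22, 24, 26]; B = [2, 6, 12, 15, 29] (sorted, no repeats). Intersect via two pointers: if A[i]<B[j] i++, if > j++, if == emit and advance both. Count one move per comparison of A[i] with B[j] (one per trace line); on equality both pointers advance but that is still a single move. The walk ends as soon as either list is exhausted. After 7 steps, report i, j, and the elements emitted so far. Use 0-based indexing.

i=3, j=4, emitted=[]

i=0 j=0: 0<2, i++
i=1 j=0: 8>2, j++
i=1 j=1: 8>6, j++
i=1 j=2: 8<12, i++
i=2 j=2: 11<12, i++
i=3 j=2: 22>12, j++
i=3 j=3: 22>15, j++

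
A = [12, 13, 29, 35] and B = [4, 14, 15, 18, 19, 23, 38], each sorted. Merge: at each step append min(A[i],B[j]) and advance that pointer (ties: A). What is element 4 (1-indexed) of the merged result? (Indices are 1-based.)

[i=1,j=1] A[i]=12>B[j]=4 take 4 → j++
[i=1,j=2] A[i]=12<=B[j]=14 take 12 → i++
[i=2,j=2] A[i]=13<=B[j]=14 take 13 → i++
[i=3,j=2] A[i]=29>B[j]=14 take 14 → j++
[i=3,j=3] A[i]=29>B[j]=15 take 15 → j++
[i=3,j=4] A[i]=29>B[j]=18 take 18 → j++
[i=3,j=5] A[i]=29>B[j]=19 take 19 → j++
[i=3,j=6] A[i]=29>B[j]=23 take 23 → j++
[i=3,j=7] A[i]=29<=B[j]=38 take 29 → i++
[i=4,j=7] A[i]=35<=B[j]=38 take 35 → i++
[i=5,j=7] A done, take B[j]=38 → j++

merged[4] = 14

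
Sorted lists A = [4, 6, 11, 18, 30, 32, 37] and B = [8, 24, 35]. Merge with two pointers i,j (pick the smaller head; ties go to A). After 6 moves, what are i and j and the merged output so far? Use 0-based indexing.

i=0 j=0: A[i]=4<=B[j]=8 take 4, i++
i=1 j=0: A[i]=6<=B[j]=8 take 6, i++
i=2 j=0: A[i]=11>B[j]=8 take 8, j++
i=2 j=1: A[i]=11<=B[j]=24 take 11, i++
i=3 j=1: A[i]=18<=B[j]=24 take 18, i++
i=4 j=1: A[i]=30>B[j]=24 take 24, j++

i=4, j=2, merged so far=[4, 6, 8, 11, 18, 24]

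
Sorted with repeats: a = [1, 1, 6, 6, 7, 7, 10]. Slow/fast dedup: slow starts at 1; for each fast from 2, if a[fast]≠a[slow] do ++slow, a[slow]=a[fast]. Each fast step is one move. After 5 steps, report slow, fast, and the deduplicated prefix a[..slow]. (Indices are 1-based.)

slow=3, fast=7, prefix=[1, 6, 7]

(s=1,f=2) a[fast]=1=a[slow] dup → fast++
(s=1,f=3) a[fast]=6≠a[slow]=1 write a[2]=6 → slow++,fast++
(s=2,f=4) a[fast]=6=a[slow] dup → fast++
(s=2,f=5) a[fast]=7≠a[slow]=6 write a[3]=7 → slow++,fast++
(s=3,f=6) a[fast]=7=a[slow] dup → fast++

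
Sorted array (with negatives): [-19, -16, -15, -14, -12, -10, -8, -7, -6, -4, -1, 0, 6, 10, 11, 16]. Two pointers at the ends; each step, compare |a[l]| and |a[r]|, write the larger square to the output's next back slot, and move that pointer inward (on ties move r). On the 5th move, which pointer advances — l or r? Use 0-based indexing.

l

[0,15] |-19|>|16| out[15]=361 → l++
[1,15] |-16|<=|16| out[14]=256 → r--
[1,14] |-16|>|11| out[13]=256 → l++
[2,14] |-15|>|11| out[12]=225 → l++
[3,14] |-14|>|11| out[11]=196 → l++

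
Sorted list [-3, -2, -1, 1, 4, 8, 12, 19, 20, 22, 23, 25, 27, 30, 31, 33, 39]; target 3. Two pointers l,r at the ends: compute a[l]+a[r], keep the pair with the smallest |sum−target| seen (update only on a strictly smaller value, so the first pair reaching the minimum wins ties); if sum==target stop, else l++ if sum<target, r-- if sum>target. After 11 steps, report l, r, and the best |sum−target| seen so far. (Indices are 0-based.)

l=0 r=16: -3+39=36 d=33 *, r--
l=0 r=15: -3+33=30 d=27 *, r--
l=0 r=14: -3+31=28 d=25 *, r--
l=0 r=13: -3+30=27 d=24 *, r--
l=0 r=12: -3+27=24 d=21 *, r--
l=0 r=11: -3+25=22 d=19 *, r--
l=0 r=10: -3+23=20 d=17 *, r--
l=0 r=9: -3+22=19 d=16 *, r--
l=0 r=8: -3+20=17 d=14 *, r--
l=0 r=7: -3+19=16 d=13 *, r--
l=0 r=6: -3+12=9 d=6 *, r--

l=0, r=5, best |Δ|=6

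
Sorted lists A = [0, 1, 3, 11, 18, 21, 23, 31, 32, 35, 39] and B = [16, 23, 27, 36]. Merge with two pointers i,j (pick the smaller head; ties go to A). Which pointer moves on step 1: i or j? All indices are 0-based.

i=0 j=0: A[i]=0<=B[j]=16 take 0, i++

i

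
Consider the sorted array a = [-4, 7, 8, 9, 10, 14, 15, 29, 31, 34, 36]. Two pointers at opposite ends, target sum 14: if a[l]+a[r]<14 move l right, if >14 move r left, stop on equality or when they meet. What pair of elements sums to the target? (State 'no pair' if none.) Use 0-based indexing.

no pair

l=0 r=10: -4+36=32 >14, r--
l=0 r=9: -4+34=30 >14, r--
l=0 r=8: -4+31=27 >14, r--
l=0 r=7: -4+29=25 >14, r--
l=0 r=6: -4+15=11 <14, l++
l=1 r=6: 7+15=22 >14, r--
l=1 r=5: 7+14=21 >14, r--
l=1 r=4: 7+10=17 >14, r--
l=1 r=3: 7+9=16 >14, r--
l=1 r=2: 7+8=15 >14, r--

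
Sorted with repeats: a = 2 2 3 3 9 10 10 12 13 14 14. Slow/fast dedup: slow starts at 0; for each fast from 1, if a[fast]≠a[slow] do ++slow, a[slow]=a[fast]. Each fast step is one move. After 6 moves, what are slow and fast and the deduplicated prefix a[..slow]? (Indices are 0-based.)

slow=3, fast=7, prefix=[2, 3, 9, 10]

(s=0,f=1) a[fast]=2=a[slow] dup → fast++
(s=0,f=2) a[fast]=3≠a[slow]=2 write a[1]=3 → slow++,fast++
(s=1,f=3) a[fast]=3=a[slow] dup → fast++
(s=1,f=4) a[fast]=9≠a[slow]=3 write a[2]=9 → slow++,fast++
(s=2,f=5) a[fast]=10≠a[slow]=9 write a[3]=10 → slow++,fast++
(s=3,f=6) a[fast]=10=a[slow] dup → fast++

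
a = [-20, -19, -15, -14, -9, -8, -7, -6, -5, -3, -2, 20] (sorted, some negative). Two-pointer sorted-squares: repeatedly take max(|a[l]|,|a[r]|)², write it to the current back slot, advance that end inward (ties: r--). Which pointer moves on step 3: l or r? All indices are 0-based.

[0,11] |-20|<=|20| out[11]=400 → r--
[0,10] |-20|>|-2| out[10]=400 → l++
[1,10] |-19|>|-2| out[9]=361 → l++

l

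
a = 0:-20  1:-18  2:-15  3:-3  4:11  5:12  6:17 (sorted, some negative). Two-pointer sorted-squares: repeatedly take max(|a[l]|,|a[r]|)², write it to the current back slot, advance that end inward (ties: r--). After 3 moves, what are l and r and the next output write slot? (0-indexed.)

l=2, r=5, next write slot=3

[0,6] |-20|>|17| out[6]=400 → l++
[1,6] |-18|>|17| out[5]=324 → l++
[2,6] |-15|<=|17| out[4]=289 → r--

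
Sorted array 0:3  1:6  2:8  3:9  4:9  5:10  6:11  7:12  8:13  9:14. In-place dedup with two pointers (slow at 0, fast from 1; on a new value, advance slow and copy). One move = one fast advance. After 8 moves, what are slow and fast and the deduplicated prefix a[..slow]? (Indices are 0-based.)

slow=7, fast=9, prefix=[3, 6, 8, 9, 10, 11, 12, 13]

(s=0,f=1) a[fast]=6≠a[slow]=3 write a[1]=6 → slow++,fast++
(s=1,f=2) a[fast]=8≠a[slow]=6 write a[2]=8 → slow++,fast++
(s=2,f=3) a[fast]=9≠a[slow]=8 write a[3]=9 → slow++,fast++
(s=3,f=4) a[fast]=9=a[slow] dup → fast++
(s=3,f=5) a[fast]=10≠a[slow]=9 write a[4]=10 → slow++,fast++
(s=4,f=6) a[fast]=11≠a[slow]=10 write a[5]=11 → slow++,fast++
(s=5,f=7) a[fast]=12≠a[slow]=11 write a[6]=12 → slow++,fast++
(s=6,f=8) a[fast]=13≠a[slow]=12 write a[7]=13 → slow++,fast++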